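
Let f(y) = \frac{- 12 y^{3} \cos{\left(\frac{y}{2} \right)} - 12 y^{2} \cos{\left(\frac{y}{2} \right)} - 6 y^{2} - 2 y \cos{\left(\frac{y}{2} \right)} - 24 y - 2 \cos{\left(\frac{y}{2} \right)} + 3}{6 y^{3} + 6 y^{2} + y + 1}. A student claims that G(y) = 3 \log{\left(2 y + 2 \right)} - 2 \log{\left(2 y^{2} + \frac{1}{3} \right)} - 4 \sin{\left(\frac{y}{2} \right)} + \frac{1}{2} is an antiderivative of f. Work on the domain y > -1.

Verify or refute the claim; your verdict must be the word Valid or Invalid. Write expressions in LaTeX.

d/dy[G] = \frac{- 12 y^{3} \cos{\left(\frac{y}{2} \right)} - 12 y^{2} \cos{\left(\frac{y}{2} \right)} - 6 y^{2} - 2 y \cos{\left(\frac{y}{2} \right)} - 24 y - 2 \cos{\left(\frac{y}{2} \right)} + 3}{6 y^{3} + 6 y^{2} + y + 1}
This equals f(y) exactly, so the claim holds.

Valid. The derivative of G reproduces f.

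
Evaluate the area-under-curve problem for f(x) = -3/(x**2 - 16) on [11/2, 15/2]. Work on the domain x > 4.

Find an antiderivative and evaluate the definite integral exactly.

Antiderivative: F(x) = -3*log(x - 4)/8 + 3*log(x + 4)/8; value = -3*log(19/2)/8 - 3*log(7/2)/8 + 3*log(3/2)/8 + 3*log(23/2)/8

Factor the denominator ((x - 4)*(x + 4)) and decompose: f = 3/(8*(x + 4)) - 3/(8*(x - 4)); each piece integrates to a log, atan, or power term.
F(x) = -3*log(x - 4)/8 + 3*log(x + 4)/8 is an antiderivative of f.
Check: d/dx[-3*log(x - 4)/8 + 3*log(x + 4)/8] = -3/(x**2 - 16) = f(x).
F(15/2) = -3*log(7/2)/8 + 3*log(23/2)/8; F(11/2) = -3*log(3/2)/8 + 3*log(19/2)/8.
Integral = F(15/2) - F(11/2) = -3*log(19/2)/8 - 3*log(7/2)/8 + 3*log(3/2)/8 + 3*log(23/2)/8.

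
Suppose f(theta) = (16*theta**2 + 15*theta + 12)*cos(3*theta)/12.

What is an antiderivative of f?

An antiderivative F(theta) passes only if d/dtheta[F] lands on f(theta) exactly.
Check: d/dtheta[(144*theta**2*sin(3*theta) + 135*theta*sin(3*theta) + 96*theta*cos(3*theta) + 76*sin(3*theta) + 45*cos(3*theta))/324] = 4*theta**2*cos(3*theta)/3 + 5*theta*cos(3*theta)/4 + cos(3*theta), which equals f(theta).

An antiderivative is F(theta) = (144*theta**2*sin(3*theta) + 135*theta*sin(3*theta) + 96*theta*cos(3*theta) + 76*sin(3*theta) + 45*cos(3*theta))/324.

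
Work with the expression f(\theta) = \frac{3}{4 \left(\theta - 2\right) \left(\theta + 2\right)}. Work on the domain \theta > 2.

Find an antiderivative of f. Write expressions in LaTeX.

An antiderivative is F(\theta) = \frac{3 \left(\log{\left(\theta - 2 \right)} - \log{\left(\theta + 2 \right)}\right)}{16}.

The denominator factors as 4 \left(\theta - 2\right) \left(\theta + 2\right); partial fractions split f into directly integrable pieces: - \frac{3}{16 \left(\theta + 2\right)} + \frac{3}{16 \left(\theta - 2\right)}.
Check: d/d\theta[\frac{3 \left(\log{\left(\theta - 2 \right)} - \log{\left(\theta + 2 \right)}\right)}{16}] = \frac{3}{4 \theta^{2} - 16}, which equals f(\theta).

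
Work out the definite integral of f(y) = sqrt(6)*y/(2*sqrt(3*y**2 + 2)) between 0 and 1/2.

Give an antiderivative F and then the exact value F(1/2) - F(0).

f matches the chain-rule pattern g'(h)*h' with inner function h(y) = 2*y**2 + 4/3; substituting u = h(y) collapses the integral.
F(y) = sqrt(6)*sqrt(3*y**2 + 2)/6 is an antiderivative of f.
Check: d/dy[sqrt(6)*sqrt(3*y**2 + 2)/6] = sqrt(6)*y/(2*sqrt(3*y**2 + 2)) = f(y).
F(1/2) = sqrt(66)/12; F(0) = sqrt(3)/3.
Integral = F(1/2) - F(0) = -sqrt(3)/3 + sqrt(66)/12.

Antiderivative: F(y) = sqrt(6)*sqrt(3*y**2 + 2)/6; value = -sqrt(3)/3 + sqrt(66)/12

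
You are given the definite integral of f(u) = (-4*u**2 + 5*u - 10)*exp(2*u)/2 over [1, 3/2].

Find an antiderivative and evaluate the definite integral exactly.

Recognize the product-rule pattern: f = v'r + vr' with v = -u**2 + 9*u/4 - 29/8, r = exp(2*u), so integration by parts undoes it.
F(u) = (-8*u**2 + 18*u - 29)*exp(2*u)/8 is an antiderivative of f.
Check: d/du[(-8*u**2 + 18*u - 29)*exp(2*u)/8] = -2*u**2*exp(2*u) + 5*u*exp(2*u)/2 - 5*exp(2*u), which equals f(u).
F(3/2) = -5*exp(3)/2; F(1) = -19*exp(2)/8.
Integral = F(3/2) - F(1) = -5*exp(3)/2 + 19*exp(2)/8.

Antiderivative: F(u) = (-8*u**2 + 18*u - 29)*exp(2*u)/8; value = -5*exp(3)/2 + 19*exp(2)/8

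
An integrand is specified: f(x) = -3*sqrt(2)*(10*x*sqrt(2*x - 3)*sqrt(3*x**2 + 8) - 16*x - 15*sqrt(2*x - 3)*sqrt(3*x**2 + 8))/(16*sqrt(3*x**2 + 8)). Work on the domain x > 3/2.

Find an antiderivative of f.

Whatever form F(x) takes, F'(x) = f(x) is non-negotiable.
Check: d/dx[-3*sqrt(2)*x**2*sqrt(2*x - 3)/4 + 9*sqrt(2)*x*sqrt(2*x - 3)/4 - 27*sqrt(2)*sqrt(2*x - 3)/16 + sqrt(2)*sqrt(3*x**2 + 8)] = (-60*sqrt(2)*x**2*sqrt(3*x**2 + 8) + 48*sqrt(2)*x*sqrt(2*x - 3) + 180*sqrt(2)*x*sqrt(3*x**2 + 8) - 135*sqrt(2)*sqrt(3*x**2 + 8))/(16*sqrt(2*x - 3)*sqrt(3*x**2 + 8)), which equals f(x).

An antiderivative is F(x) = -3*sqrt(2)*x**2*sqrt(2*x - 3)/4 + 9*sqrt(2)*x*sqrt(2*x - 3)/4 - 27*sqrt(2)*sqrt(2*x - 3)/16 + sqrt(2)*sqrt(3*x**2 + 8).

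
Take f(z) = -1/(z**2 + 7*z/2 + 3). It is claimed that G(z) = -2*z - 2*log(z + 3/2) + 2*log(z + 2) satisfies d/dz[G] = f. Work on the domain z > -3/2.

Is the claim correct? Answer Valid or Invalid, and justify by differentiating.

Invalid: d/dz[G] - f = -2, which is not 0.

d/dz[G] = (-4*z**2 - 14*z - 14)/(2*z**2 + 7*z + 6)
d/dz[G] - f(z) = -2 != 0.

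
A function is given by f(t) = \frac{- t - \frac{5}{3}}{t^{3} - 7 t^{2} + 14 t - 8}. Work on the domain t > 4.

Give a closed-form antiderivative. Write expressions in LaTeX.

An antiderivative is F(t) = - \frac{17 \log{\left(t - 4 \right)}}{18} + \frac{11 \log{\left(t - 2 \right)}}{6} - \frac{8 \log{\left(t - 1 \right)}}{9}.

The denominator factors as 3 \left(t - 4\right) \left(t - 2\right) \left(t - 1\right); partial fractions split f into directly integrable pieces: - \frac{8}{9 \left(t - 1\right)} + \frac{11}{6 \left(t - 2\right)} - \frac{17}{18 \left(t - 4\right)}.
Check: d/dt[- \frac{17 \log{\left(t - 4 \right)}}{18} + \frac{11 \log{\left(t - 2 \right)}}{6} - \frac{8 \log{\left(t - 1 \right)}}{9}] = \frac{- 3 t - 5}{3 t^{3} - 21 t^{2} + 42 t - 24}, which equals f(t).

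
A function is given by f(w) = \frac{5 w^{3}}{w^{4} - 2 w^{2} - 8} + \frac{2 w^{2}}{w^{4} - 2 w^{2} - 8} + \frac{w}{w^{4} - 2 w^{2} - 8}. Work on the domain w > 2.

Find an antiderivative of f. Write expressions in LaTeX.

Factor the denominator (\left(w - 2\right) \left(w + 2\right) \left(w^{2} + 2\right)) and decompose: f = \frac{9 w + 4}{6 \left(w^{2} + 2\right)} + \frac{17}{12 \left(w + 2\right)} + \frac{25}{12 \left(w - 2\right)}; each piece integrates to a log, atan, or power term.
Check: d/dw[\frac{25 \log{\left(w - 2 \right)}}{12} + \frac{17 \log{\left(w + 2 \right)}}{12} + \frac{3 \log{\left(w^{2} + 2 \right)}}{4} + \frac{\sqrt{2} \operatorname{atan}{\left(\frac{\sqrt{2} w}{2} \right)}}{3}] = \frac{5 w^{3} + 2 w^{2} + w}{w^{4} - 2 w^{2} - 8}, which equals f(w).

An antiderivative is F(w) = \frac{25 \log{\left(w - 2 \right)}}{12} + \frac{17 \log{\left(w + 2 \right)}}{12} + \frac{3 \log{\left(w^{2} + 2 \right)}}{4} + \frac{\sqrt{2} \operatorname{atan}{\left(\frac{\sqrt{2} w}{2} \right)}}{3}.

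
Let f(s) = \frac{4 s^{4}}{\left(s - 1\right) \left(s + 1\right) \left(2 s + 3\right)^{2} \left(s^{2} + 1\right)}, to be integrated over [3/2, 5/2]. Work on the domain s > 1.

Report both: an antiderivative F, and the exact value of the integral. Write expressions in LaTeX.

Antiderivative: F(s) = \frac{169 \left(2 s + 3\right) \log{\left(s - 1 \right)} - 4225 \left(2 s + 3\right) \log{\left(s + 1 \right)} + 3456 \left(2 s + 3\right) \log{\left(s + \frac{3}{2} \right)} + 300 \left(2 s + 3\right) \log{\left(s^{2} + 1 \right)} - 250 \left(2 s + 3\right) \operatorname{atan}{\left(s \right)} - 10530}{4225 \left(2 s + 3\right)}; value = - \log{\left(\frac{7}{2} \right)} - \frac{3456 \log{\left(3 \right)}}{4225} - \frac{12 \log{\left(\frac{13}{4} \right)}}{169} - \frac{10 \operatorname{atan}{\left(\frac{5}{2} \right)}}{169} + \frac{\log{\left(\frac{3}{2} \right)}}{25} + \frac{\log{\left(2 \right)}}{25} + \frac{10 \operatorname{atan}{\left(\frac{3}{2} \right)}}{169} + \frac{27}{260} + \frac{12 \log{\left(\frac{29}{4} \right)}}{169} + \log{\left(\frac{5}{2} \right)} + \frac{3456 \log{\left(4 \right)}}{4225}

The denominator factors as \left(s - 1\right) \left(s + 1\right) \left(2 s + 3\right)^{2} \left(s^{2} + 1\right); partial fractions split f into directly integrable pieces: \frac{2 \left(12 s - 5\right)}{169 \left(s^{2} + 1\right)} + \frac{6912}{4225 \left(2 s + 3\right)} + \frac{324}{65 \left(2 s + 3\right)^{2}} - \frac{1}{s + 1} + \frac{1}{25 \left(s - 1\right)}.
F(s) = \frac{169 \left(2 s + 3\right) \log{\left(s - 1 \right)} - 4225 \left(2 s + 3\right) \log{\left(s + 1 \right)} + 3456 \left(2 s + 3\right) \log{\left(s + \frac{3}{2} \right)} + 300 \left(2 s + 3\right) \log{\left(s^{2} + 1 \right)} - 250 \left(2 s + 3\right) \operatorname{atan}{\left(s \right)} - 10530}{4225 \left(2 s + 3\right)} is an antiderivative of f.
Check: d/ds[\frac{169 \left(2 s + 3\right) \log{\left(s - 1 \right)} - 4225 \left(2 s + 3\right) \log{\left(s + 1 \right)} + 3456 \left(2 s + 3\right) \log{\left(s + \frac{3}{2} \right)} + 300 \left(2 s + 3\right) \log{\left(s^{2} + 1 \right)} - 250 \left(2 s + 3\right) \operatorname{atan}{\left(s \right)} - 10530}{4225 \left(2 s + 3\right)}] = \frac{4 s^{4}}{4 s^{6} + 12 s^{5} + 9 s^{4} - 4 s^{2} - 12 s - 9}, which equals f(s).
F(5/2) = - \log{\left(\frac{7}{2} \right)} - \frac{81}{260} - \frac{10 \operatorname{atan}{\left(\frac{5}{2} \right)}}{169} + \frac{\log{\left(\frac{3}{2} \right)}}{25} + \frac{12 \log{\left(\frac{29}{4} \right)}}{169} + \frac{3456 \log{\left(4 \right)}}{4225}; F(3/2) = - \log{\left(\frac{5}{2} \right)} - \frac{27}{65} - \frac{10 \operatorname{atan}{\left(\frac{3}{2} \right)}}{169} - \frac{\log{\left(2 \right)}}{25} + \frac{12 \log{\left(\frac{13}{4} \right)}}{169} + \frac{3456 \log{\left(3 \right)}}{4225}.
Integral = F(5/2) - F(3/2) = - \log{\left(\frac{7}{2} \right)} - \frac{3456 \log{\left(3 \right)}}{4225} - \frac{12 \log{\left(\frac{13}{4} \right)}}{169} - \frac{10 \operatorname{atan}{\left(\frac{5}{2} \right)}}{169} + \frac{\log{\left(\frac{3}{2} \right)}}{25} + \frac{\log{\left(2 \right)}}{25} + \frac{10 \operatorname{atan}{\left(\frac{3}{2} \right)}}{169} + \frac{27}{260} + \frac{12 \log{\left(\frac{29}{4} \right)}}{169} + \log{\left(\frac{5}{2} \right)} + \frac{3456 \log{\left(4 \right)}}{4225}.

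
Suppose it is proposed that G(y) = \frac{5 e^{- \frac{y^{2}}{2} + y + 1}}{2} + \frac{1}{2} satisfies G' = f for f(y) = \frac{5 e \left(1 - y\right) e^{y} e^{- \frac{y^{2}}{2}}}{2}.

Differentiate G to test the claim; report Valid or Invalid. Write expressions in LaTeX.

Valid - the claim checks out under differentiation.

d/dy[G] = - \frac{5 e y e^{y} e^{- \frac{y^{2}}{2}}}{2} + \frac{5 e e^{y} e^{- \frac{y^{2}}{2}}}{2}
This equals f(y) exactly, so the claim holds.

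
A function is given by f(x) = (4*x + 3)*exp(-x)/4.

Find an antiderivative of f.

An antiderivative is F(x) = (-4*x - 7)*exp(-x)/4.

Recognize the product-rule pattern: f = u'v + uv' with u = -x - 7/4, v = exp(-x), so integration by parts undoes it.
Check: d/dx[(-4*x - 7)*exp(-x)/4] = (4*x + 3)*exp(-x)/4 = f(x).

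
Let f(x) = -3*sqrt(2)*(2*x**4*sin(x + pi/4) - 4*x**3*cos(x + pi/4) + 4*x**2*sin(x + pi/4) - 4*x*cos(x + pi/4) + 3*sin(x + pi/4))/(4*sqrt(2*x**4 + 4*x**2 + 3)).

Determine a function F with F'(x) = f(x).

An antiderivative is F(x) = 3*sqrt(x**4 + 2*x**2 + 3/2)*cos(x + pi/4)/2.

Recognize the product-rule pattern: f = u'v + uv' with u = 3*sqrt(x**4 + 2*x**2 + 3/2)/2, v = cos(x + pi/4), so integration by parts undoes it.
Check: d/dx[3*sqrt(x**4 + 2*x**2 + 3/2)*cos(x + pi/4)/2] = sqrt(2)*(-6*x**4*sin(x + pi/4) + 12*x**3*cos(x + pi/4) - 12*x**2*sin(x + pi/4) + 12*x*cos(x + pi/4) - 9*sin(x + pi/4))/(4*sqrt(2*x**4 + 4*x**2 + 3)), which equals f(x).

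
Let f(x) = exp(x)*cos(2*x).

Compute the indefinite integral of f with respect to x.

F(x) = 2*exp(x)*sin(2*x)/5 + exp(x)*cos(2*x)/5 + C

Check any antiderivative F(x) by computing F'(x) and comparing it with f(x).
Check: d/dx[2*exp(x)*sin(2*x)/5 + exp(x)*cos(2*x)/5] = exp(x)*cos(2*x) = f(x).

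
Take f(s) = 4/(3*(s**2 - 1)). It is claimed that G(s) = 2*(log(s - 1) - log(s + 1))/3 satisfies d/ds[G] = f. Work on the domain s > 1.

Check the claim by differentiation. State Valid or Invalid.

Valid: G'(s) = f(s).

d/ds[G] = 4/(3*s**2 - 3)
This equals f(s) exactly, so the claim holds.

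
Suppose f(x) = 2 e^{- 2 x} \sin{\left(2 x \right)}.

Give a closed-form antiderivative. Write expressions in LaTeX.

Any candidate F(x) must reproduce f(x) exactly when differentiated.
Check: d/dx[\frac{\left(- \sin{\left(2 x \right)} - \cos{\left(2 x \right)}\right) e^{- 2 x}}{2}] = 2 e^{- 2 x} \sin{\left(2 x \right)} = f(x).

An antiderivative is F(x) = \frac{\left(- \sin{\left(2 x \right)} - \cos{\left(2 x \right)}\right) e^{- 2 x}}{2}.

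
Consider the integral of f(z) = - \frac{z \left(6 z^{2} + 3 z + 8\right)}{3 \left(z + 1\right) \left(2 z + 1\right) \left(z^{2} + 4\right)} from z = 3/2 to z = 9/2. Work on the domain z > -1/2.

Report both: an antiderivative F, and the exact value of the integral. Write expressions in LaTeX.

Antiderivative: F(z) = \frac{80 \log{\left(z + \frac{1}{2} \right)} - 187 \log{\left(z + 1 \right)} - 74 \log{\left(z^{2} + 4 \right)} + 54 \operatorname{atan}{\left(\frac{z}{2} \right)}}{255}; value = - \frac{11 \log{\left(\frac{11}{2} \right)}}{15} - \frac{74 \log{\left(\frac{97}{4} \right)}}{255} - \frac{16 \log{\left(2 \right)}}{51} - \frac{18 \operatorname{atan}{\left(\frac{3}{4} \right)}}{85} + \frac{18 \operatorname{atan}{\left(\frac{9}{4} \right)}}{85} + \frac{16 \log{\left(5 \right)}}{51} + \frac{74 \log{\left(\frac{25}{4} \right)}}{255} + \frac{11 \log{\left(\frac{5}{2} \right)}}{15}

Factor the denominator (3 \left(z + 1\right) \left(2 z + 1\right) \left(z^{2} + 4\right)) and decompose: f = - \frac{4 \left(37 z - 27\right)}{255 \left(z^{2} + 4\right)} + \frac{32}{51 \left(2 z + 1\right)} - \frac{11}{15 \left(z + 1\right)}; each piece integrates to a log, atan, or power term.
F(z) = \frac{80 \log{\left(z + \frac{1}{2} \right)} - 187 \log{\left(z + 1 \right)} - 74 \log{\left(z^{2} + 4 \right)} + 54 \operatorname{atan}{\left(\frac{z}{2} \right)}}{255} is an antiderivative of f.
Check: d/dz[\frac{80 \log{\left(z + \frac{1}{2} \right)} - 187 \log{\left(z + 1 \right)} - 74 \log{\left(z^{2} + 4 \right)} + 54 \operatorname{atan}{\left(\frac{z}{2} \right)}}{255}] = \frac{- 6 z^{3} - 3 z^{2} - 8 z}{6 z^{4} + 9 z^{3} + 27 z^{2} + 36 z + 12}, which equals f(z).
F(9/2) = - \frac{11 \log{\left(\frac{11}{2} \right)}}{15} - \frac{74 \log{\left(\frac{97}{4} \right)}}{255} + \frac{18 \operatorname{atan}{\left(\frac{9}{4} \right)}}{85} + \frac{16 \log{\left(5 \right)}}{51}; F(3/2) = - \frac{11 \log{\left(\frac{5}{2} \right)}}{15} - \frac{74 \log{\left(\frac{25}{4} \right)}}{255} + \frac{18 \operatorname{atan}{\left(\frac{3}{4} \right)}}{85} + \frac{16 \log{\left(2 \right)}}{51}.
Integral = F(9/2) - F(3/2) = - \frac{11 \log{\left(\frac{11}{2} \right)}}{15} - \frac{74 \log{\left(\frac{97}{4} \right)}}{255} - \frac{16 \log{\left(2 \right)}}{51} - \frac{18 \operatorname{atan}{\left(\frac{3}{4} \right)}}{85} + \frac{18 \operatorname{atan}{\left(\frac{9}{4} \right)}}{85} + \frac{16 \log{\left(5 \right)}}{51} + \frac{74 \log{\left(\frac{25}{4} \right)}}{255} + \frac{11 \log{\left(\frac{5}{2} \right)}}{15}.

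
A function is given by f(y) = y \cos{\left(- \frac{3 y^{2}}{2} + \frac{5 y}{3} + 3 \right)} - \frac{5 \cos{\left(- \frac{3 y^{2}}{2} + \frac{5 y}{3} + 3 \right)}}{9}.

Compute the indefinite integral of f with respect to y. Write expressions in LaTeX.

F(y) = - \frac{\sin{\left(- \frac{3 y^{2}}{2} + \frac{5 y}{3} + 3 \right)}}{3} + C

f matches the chain-rule pattern g'(h)*h' with inner function h(y) = - \frac{3 y^{2}}{2} + \frac{5 y}{3} + 3; substituting u = h(y) collapses the integral.
Check: d/dy[- \frac{\sin{\left(- \frac{3 y^{2}}{2} + \frac{5 y}{3} + 3 \right)}}{3}] = y \cos{\left(- \frac{3 y^{2}}{2} + \frac{5 y}{3} + 3 \right)} - \frac{5 \cos{\left(- \frac{3 y^{2}}{2} + \frac{5 y}{3} + 3 \right)}}{9} = f(y).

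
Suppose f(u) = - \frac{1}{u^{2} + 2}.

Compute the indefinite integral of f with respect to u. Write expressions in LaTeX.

F(u) = - \frac{\sqrt{2} \operatorname{atan}{\left(\frac{\sqrt{2} u}{2} \right)}}{2} + C

Recover f(u) by differentiating a candidate F(u); any mismatch rules it out.
Check: d/du[- \frac{\sqrt{2} \operatorname{atan}{\left(\frac{\sqrt{2} u}{2} \right)}}{2}] = - \frac{1}{u^{2} + 2} = f(u).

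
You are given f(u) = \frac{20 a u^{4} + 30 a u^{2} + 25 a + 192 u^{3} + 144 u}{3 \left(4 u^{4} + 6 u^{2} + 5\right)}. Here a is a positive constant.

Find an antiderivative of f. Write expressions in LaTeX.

An antiderivative is F(u) = \frac{5 a u}{3} + 4 \log{\left(2 u^{4} + 3 u^{2} + \frac{5}{2} \right)}.

Since d/du undoes antidifferentiation here, F'(u) = f(u) is required of F(u).
Check: d/du[\frac{5 a u}{3} + 4 \log{\left(2 u^{4} + 3 u^{2} + \frac{5}{2} \right)}] = \frac{20 a u^{4} + 30 a u^{2} + 25 a + 192 u^{3} + 144 u}{12 u^{4} + 18 u^{2} + 15}, which equals f(u).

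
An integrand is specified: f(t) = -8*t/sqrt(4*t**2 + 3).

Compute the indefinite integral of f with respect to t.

F(t) = -2*sqrt(4*t**2 + 3) + C

f matches the chain-rule pattern g'(h)*h' with inner function h(t) = 4*t**2 + 3; substituting u = h(t) collapses the integral.
Check: d/dt[-2*sqrt(4*t**2 + 3)] = -8*t/sqrt(4*t**2 + 3) = f(t).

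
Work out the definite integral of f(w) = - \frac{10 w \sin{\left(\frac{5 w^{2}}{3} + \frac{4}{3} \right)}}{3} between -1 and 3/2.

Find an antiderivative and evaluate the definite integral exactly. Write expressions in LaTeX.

f matches the chain-rule pattern g'(h)*h' with inner function h(w) = \frac{5 w^{2}}{3} + \frac{4}{3}; substituting u = h(w) collapses the integral.
F(w) = \cos{\left(\frac{5 w^{2}}{3} + \frac{4}{3} \right)} is an antiderivative of f.
Check: d/dw[\cos{\left(\frac{5 w^{2}}{3} + \frac{4}{3} \right)}] = - \frac{10 w \sin{\left(\frac{5 w^{2}}{3} + \frac{4}{3} \right)}}{3} = f(w).
F(3/2) = \cos{\left(\frac{61}{12} \right)}; F(-1) = \cos{\left(3 \right)}.
Integral = F(3/2) - F(-1) = \cos{\left(\frac{61}{12} \right)} - \cos{\left(3 \right)}.

Antiderivative: F(w) = \cos{\left(\frac{5 w^{2}}{3} + \frac{4}{3} \right)}; value = \cos{\left(\frac{61}{12} \right)} - \cos{\left(3 \right)}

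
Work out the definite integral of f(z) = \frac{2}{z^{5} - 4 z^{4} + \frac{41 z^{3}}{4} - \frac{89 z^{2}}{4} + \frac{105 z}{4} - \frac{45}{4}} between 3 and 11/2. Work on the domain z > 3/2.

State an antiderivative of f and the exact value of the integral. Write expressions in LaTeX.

Antiderivative: F(z) = \frac{2 \left(- 8400 \left(2 z - 3\right) \log{\left(z - \frac{3}{2} \right)} + 8410 \left(2 z - 3\right) \log{\left(z - 1 \right)} - 5 \left(2 z - 3\right) \log{\left(z^{2} + 5 \right)} + 142 \sqrt{5} \left(2 z - 3\right) \operatorname{atan}{\left(\frac{\sqrt{5} z}{5} \right)} - 6960\right)}{12615 \left(2 z - 3\right)}; value = - \frac{1120 \log{\left(4 \right)}}{841} - \frac{4 \log{\left(2 \right)}}{3} - \frac{284 \sqrt{5} \operatorname{atan}{\left(\frac{3 \sqrt{5}}{5} \right)}}{12615} - \frac{2 \log{\left(\frac{141}{4} \right)}}{2523} + \frac{2 \log{\left(14 \right)}}{2523} + \frac{284 \sqrt{5} \operatorname{atan}{\left(\frac{11 \sqrt{5}}{10} \right)}}{12615} + \frac{20}{87} + \frac{1120 \log{\left(\frac{3}{2} \right)}}{841} + \frac{4 \log{\left(\frac{9}{2} \right)}}{3}

The denominator factors as \left(z - 1\right) \left(2 z - 3\right)^{2} \left(z^{2} + 5\right); partial fractions split f into directly integrable pieces: - \frac{4 \left(z - 71\right)}{2523 \left(z^{2} + 5\right)} - \frac{2240}{841 \left(2 z - 3\right)} + \frac{64}{29 \left(2 z - 3\right)^{2}} + \frac{4}{3 \left(z - 1\right)}.
F(z) = \frac{2 \left(- 8400 \left(2 z - 3\right) \log{\left(z - \frac{3}{2} \right)} + 8410 \left(2 z - 3\right) \log{\left(z - 1 \right)} - 5 \left(2 z - 3\right) \log{\left(z^{2} + 5 \right)} + 142 \sqrt{5} \left(2 z - 3\right) \operatorname{atan}{\left(\frac{\sqrt{5} z}{5} \right)} - 6960\right)}{12615 \left(2 z - 3\right)} is an antiderivative of f.
Check: d/dz[\frac{2 \left(- 8400 \left(2 z - 3\right) \log{\left(z - \frac{3}{2} \right)} + 8410 \left(2 z - 3\right) \log{\left(z - 1 \right)} - 5 \left(2 z - 3\right) \log{\left(z^{2} + 5 \right)} + 142 \sqrt{5} \left(2 z - 3\right) \operatorname{atan}{\left(\frac{\sqrt{5} z}{5} \right)} - 6960\right)}{12615 \left(2 z - 3\right)}] = \frac{8}{4 z^{5} - 16 z^{4} + 41 z^{3} - 89 z^{2} + 105 z - 45}, which equals f(z).
F(11/2) = - \frac{1120 \log{\left(4 \right)}}{841} - \frac{4}{29} - \frac{2 \log{\left(\frac{141}{4} \right)}}{2523} + \frac{284 \sqrt{5} \operatorname{atan}{\left(\frac{11 \sqrt{5}}{10} \right)}}{12615} + \frac{4 \log{\left(\frac{9}{2} \right)}}{3}; F(3) = - \frac{1120 \log{\left(\frac{3}{2} \right)}}{841} - \frac{32}{87} - \frac{2 \log{\left(14 \right)}}{2523} + \frac{284 \sqrt{5} \operatorname{atan}{\left(\frac{3 \sqrt{5}}{5} \right)}}{12615} + \frac{4 \log{\left(2 \right)}}{3}.
Integral = F(11/2) - F(3) = - \frac{1120 \log{\left(4 \right)}}{841} - \frac{4 \log{\left(2 \right)}}{3} - \frac{284 \sqrt{5} \operatorname{atan}{\left(\frac{3 \sqrt{5}}{5} \right)}}{12615} - \frac{2 \log{\left(\frac{141}{4} \right)}}{2523} + \frac{2 \log{\left(14 \right)}}{2523} + \frac{284 \sqrt{5} \operatorname{atan}{\left(\frac{11 \sqrt{5}}{10} \right)}}{12615} + \frac{20}{87} + \frac{1120 \log{\left(\frac{3}{2} \right)}}{841} + \frac{4 \log{\left(\frac{9}{2} \right)}}{3}.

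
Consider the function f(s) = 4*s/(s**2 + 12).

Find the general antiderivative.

The substitution u = s**2/2 + 6 works: f is exactly (dF/du)*(du/ds) for that inner function.
Check: d/ds[2*log(s**2/2 + 6)] = 4*s/(s**2 + 12) = f(s).

F(s) = 2*log(s**2/2 + 6) + C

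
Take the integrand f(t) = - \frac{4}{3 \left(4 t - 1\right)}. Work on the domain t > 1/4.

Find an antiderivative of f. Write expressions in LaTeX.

An antiderivative is F(t) = - \frac{\log{\left(2 t - \frac{1}{2} \right)}}{3}.

Check any antiderivative F(t) by computing F'(t) and comparing it with f(t).
Check: d/dt[- \frac{\log{\left(2 t - \frac{1}{2} \right)}}{3}] = - \frac{4}{12 t - 3}, which equals f(t).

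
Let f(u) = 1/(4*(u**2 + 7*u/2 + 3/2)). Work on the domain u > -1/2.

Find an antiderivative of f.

An antiderivative is F(u) = log(u + 1/2)/10 - log(u + 3)/10.

The denominator factors as 2*(u + 3)*(2*u + 1); partial fractions split f into directly integrable pieces: 1/(5*(2*u + 1)) - 1/(10*(u + 3)).
Check: d/du[log(u + 1/2)/10 - log(u + 3)/10] = 1/(4*u**2 + 14*u + 6), which equals f(u).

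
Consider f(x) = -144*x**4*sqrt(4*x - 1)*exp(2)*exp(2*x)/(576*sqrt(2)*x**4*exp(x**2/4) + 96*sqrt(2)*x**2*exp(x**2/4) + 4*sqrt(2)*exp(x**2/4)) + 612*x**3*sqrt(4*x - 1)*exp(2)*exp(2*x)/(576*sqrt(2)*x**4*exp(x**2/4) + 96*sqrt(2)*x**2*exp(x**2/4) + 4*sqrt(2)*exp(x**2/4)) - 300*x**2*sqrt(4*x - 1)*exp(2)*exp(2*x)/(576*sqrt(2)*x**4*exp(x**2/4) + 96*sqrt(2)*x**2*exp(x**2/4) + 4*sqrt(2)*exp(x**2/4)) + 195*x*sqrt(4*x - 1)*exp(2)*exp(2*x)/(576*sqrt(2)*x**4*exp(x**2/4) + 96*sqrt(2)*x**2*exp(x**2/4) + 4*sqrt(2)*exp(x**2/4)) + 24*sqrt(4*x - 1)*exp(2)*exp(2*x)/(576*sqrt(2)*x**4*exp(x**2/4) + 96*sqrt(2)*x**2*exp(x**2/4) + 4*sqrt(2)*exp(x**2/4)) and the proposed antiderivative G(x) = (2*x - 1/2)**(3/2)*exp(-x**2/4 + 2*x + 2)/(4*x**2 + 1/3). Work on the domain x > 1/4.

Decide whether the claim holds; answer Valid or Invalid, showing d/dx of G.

d/dx[G] = (-144*x**4*sqrt(4*x - 1)*exp(2)*exp(2*x)*exp(-x**2/4) + 612*x**3*sqrt(4*x - 1)*exp(2)*exp(2*x)*exp(-x**2/4) - 300*x**2*sqrt(4*x - 1)*exp(2)*exp(2*x)*exp(-x**2/4) + 195*x*sqrt(4*x - 1)*exp(2)*exp(2*x)*exp(-x**2/4) + 24*sqrt(4*x - 1)*exp(2)*exp(2*x)*exp(-x**2/4))/(576*sqrt(2)*x**4 + 96*sqrt(2)*x**2 + 4*sqrt(2))
This equals f(x) exactly, so the claim holds.

Valid - the claim checks out under differentiation.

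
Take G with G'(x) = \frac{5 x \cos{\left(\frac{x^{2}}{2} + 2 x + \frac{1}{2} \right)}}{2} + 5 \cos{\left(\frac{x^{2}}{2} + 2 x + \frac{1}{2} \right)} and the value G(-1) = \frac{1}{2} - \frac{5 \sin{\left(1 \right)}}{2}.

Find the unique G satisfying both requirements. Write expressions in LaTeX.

G(x) = \frac{5 \sin{\left(\frac{x^{2}}{2} + 2 x + \frac{1}{2} \right)} + 1}{2}

G'(x) matches the chain-rule pattern g'(h)*h' with inner function h(x) = \frac{x^{2}}{2} + 2 x + \frac{1}{2}; substituting u = h(x) collapses the integral.
A general antiderivative is \frac{5 \sin{\left(\frac{x^{2}}{2} + 2 x + \frac{1}{2} \right)}}{2} + C.
The condition gives C = \frac{1}{2} - \frac{5 \sin{\left(1 \right)}}{2} - (- \frac{5 \sin{\left(1 \right)}}{2}) = \frac{1}{2}.
So G(x) = \frac{5 \sin{\left(\frac{x^{2}}{2} + 2 x + \frac{1}{2} \right)} + 1}{2}.
Check: d/dx[\frac{5 \sin{\left(\frac{x^{2}}{2} + 2 x + \frac{1}{2} \right)} + 1}{2}] = \frac{5 x \cos{\left(\frac{x^{2}}{2} + 2 x + \frac{1}{2} \right)}}{2} + 5 \cos{\left(\frac{x^{2}}{2} + 2 x + \frac{1}{2} \right)} = G'(x).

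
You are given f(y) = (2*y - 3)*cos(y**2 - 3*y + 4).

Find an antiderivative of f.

f matches the chain-rule pattern g'(h)*h' with inner function h(y) = y**2 - 3*y + 4; substituting u = h(y) collapses the integral.
Check: d/dy[sin(y**2 - 3*y + 4)] = 2*y*cos(y**2 - 3*y + 4) - 3*cos(y**2 - 3*y + 4), which equals f(y).

An antiderivative is F(y) = sin(y**2 - 3*y + 4).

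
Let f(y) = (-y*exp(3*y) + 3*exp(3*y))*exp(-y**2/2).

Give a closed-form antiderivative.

The substitution u = -y**2/2 + 3*y works: f is exactly (dF/du)*(du/dy) for that inner function.
Check: d/dy[exp(3*y)*exp(-y**2/2)] = (-y*exp(3*y) + 3*exp(3*y))*exp(-y**2/2) = f(y).

An antiderivative is F(y) = exp(3*y)*exp(-y**2/2).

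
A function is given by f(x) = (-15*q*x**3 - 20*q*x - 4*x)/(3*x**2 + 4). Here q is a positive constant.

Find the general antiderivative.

F(x) = -5*q*x**2/2 - 2*log(3*x**2 + 4)/3 + C

Any candidate F(x) must reproduce f(x) exactly when differentiated.
Check: d/dx[-5*q*x**2/2 - 2*log(3*x**2 + 4)/3] = (-15*q*x**3 - 20*q*x - 4*x)/(3*x**2 + 4) = f(x).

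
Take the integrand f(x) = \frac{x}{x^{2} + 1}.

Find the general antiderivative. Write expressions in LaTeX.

f matches the chain-rule pattern g'(h)*h' with inner function h(x) = x^{2} + 1; substituting u = h(x) collapses the integral.
Check: d/dx[\frac{\log{\left(x^{2} + 1 \right)}}{2}] = \frac{x}{x^{2} + 1} = f(x).

F(x) = \frac{\log{\left(x^{2} + 1 \right)}}{2} + C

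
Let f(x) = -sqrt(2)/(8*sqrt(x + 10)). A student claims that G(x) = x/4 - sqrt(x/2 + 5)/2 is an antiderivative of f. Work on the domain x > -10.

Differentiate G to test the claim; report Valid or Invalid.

Invalid: d/dx[G] - f = 1/4, which is not 0.

d/dx[G] = (2*sqrt(x + 10) - sqrt(2))/(8*sqrt(x + 10))
d/dx[G] - f(x) = 1/4 != 0.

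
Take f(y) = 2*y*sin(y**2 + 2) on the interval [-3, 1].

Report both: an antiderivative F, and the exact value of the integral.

Antiderivative: F(y) = -cos(y**2 + 2); value = cos(11) - cos(3)

f matches the chain-rule pattern g'(h)*h' with inner function h(y) = y**2 + 2; substituting u = h(y) collapses the integral.
F(y) = -cos(y**2 + 2) is an antiderivative of f.
Check: d/dy[-cos(y**2 + 2)] = 2*y*sin(y**2 + 2) = f(y).
F(1) = -cos(3); F(-3) = -cos(11).
Integral = F(1) - F(-3) = cos(11) - cos(3).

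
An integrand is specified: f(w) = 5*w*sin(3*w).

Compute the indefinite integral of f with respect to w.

F(w) = 5*(-3*w*cos(3*w) + sin(3*w))/9 + C

Differentiate the proposed F(w) back; it has to land on f(w) exactly.
Check: d/dw[5*(-3*w*cos(3*w) + sin(3*w))/9] = 5*w*sin(3*w) = f(w).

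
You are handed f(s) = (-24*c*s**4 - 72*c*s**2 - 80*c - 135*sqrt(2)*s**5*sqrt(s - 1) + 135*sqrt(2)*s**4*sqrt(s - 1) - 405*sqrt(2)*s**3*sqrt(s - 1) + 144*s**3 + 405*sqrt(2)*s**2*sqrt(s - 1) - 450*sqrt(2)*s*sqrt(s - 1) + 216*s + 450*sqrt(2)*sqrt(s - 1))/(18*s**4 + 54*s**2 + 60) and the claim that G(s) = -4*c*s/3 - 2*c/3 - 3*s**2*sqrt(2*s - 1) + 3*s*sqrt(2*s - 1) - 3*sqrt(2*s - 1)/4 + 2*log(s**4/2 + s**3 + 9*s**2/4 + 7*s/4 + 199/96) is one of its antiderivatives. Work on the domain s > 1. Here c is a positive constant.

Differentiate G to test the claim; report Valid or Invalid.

Invalid: d/ds[G] - f = (4320*sqrt(2)*s**9*sqrt(s - 1) - 4320*s**9*sqrt(2*s - 1) + 4320*sqrt(2)*s**8*sqrt(s - 1) - 6480*s**8*sqrt(2*s - 1) + 23760*sqrt(2)*s**7*sqrt(s - 1) - 28080*s**7*sqrt(2*s - 1) + 8640*sqrt(2)*s**6*sqrt(s - 1) - 24840*s**6*sqrt(2*s - 1) - 2304*s**6 + 49590*sqrt(2)*s**5*sqrt(s - 1) - 70110*s**5*sqrt(2*s - 1) - 3456*s**5 - 16470*sqrt(2)*s**4*sqrt(s - 1) - 28845*s**4*sqrt(2*s - 1) - 5184*s**4 + 44370*sqrt(2)*s**3*sqrt(s - 1) - 81450*s**3*sqrt(2*s - 1) - 3744*s**3 - 68130*sqrt(2)*s**2*sqrt(s - 1) + 8865*s**2*sqrt(2*s - 1) + 10944*s**2 + 9300*sqrt(2)*s*sqrt(s - 1) - 34500*s*sqrt(2*s - 1) + 5904*s - 59700*sqrt(2)*sqrt(s - 1) + 29850*sqrt(2*s - 1) + 13440)/(576*s**8 + 1152*s**7 + 4320*s**6 + 5472*s**5 + 12084*s**4 + 9888*s**3 + 15804*s**2 + 6720*s + 7960), which is not 0.

d/ds[G] = (-768*c*s**4*sqrt(2*s - 1) - 1536*c*s**3*sqrt(2*s - 1) - 3456*c*s**2*sqrt(2*s - 1) - 2688*c*s*sqrt(2*s - 1) - 3184*c*sqrt(2*s - 1) - 8640*s**6 - 8640*s**5 - 23760*s**4 + 4608*s**3*sqrt(2*s - 1) + 4320*s**3 + 6912*s**2*sqrt(2*s - 1) - 15300*s**2 + 10368*s*sqrt(2*s - 1) + 28260*s + 4032*sqrt(2*s - 1) - 8955)/(576*s**4*sqrt(2*s - 1) + 1152*s**3*sqrt(2*s - 1) + 2592*s**2*sqrt(2*s - 1) + 2016*s*sqrt(2*s - 1) + 2388*sqrt(2*s - 1))
d/ds[G] - f(s) = (4320*sqrt(2)*s**9*sqrt(s - 1) - 4320*s**9*sqrt(2*s - 1) + 4320*sqrt(2)*s**8*sqrt(s - 1) - 6480*s**8*sqrt(2*s - 1) + 23760*sqrt(2)*s**7*sqrt(s - 1) - 28080*s**7*sqrt(2*s - 1) + 8640*sqrt(2)*s**6*sqrt(s - 1) - 24840*s**6*sqrt(2*s - 1) - 2304*s**6 + 49590*sqrt(2)*s**5*sqrt(s - 1) - 70110*s**5*sqrt(2*s - 1) - 3456*s**5 - 16470*sqrt(2)*s**4*sqrt(s - 1) - 28845*s**4*sqrt(2*s - 1) - 5184*s**4 + 44370*sqrt(2)*s**3*sqrt(s - 1) - 81450*s**3*sqrt(2*s - 1) - 3744*s**3 - 68130*sqrt(2)*s**2*sqrt(s - 1) + 8865*s**2*sqrt(2*s - 1) + 10944*s**2 + 9300*sqrt(2)*s*sqrt(s - 1) - 34500*s*sqrt(2*s - 1) + 5904*s - 59700*sqrt(2)*sqrt(s - 1) + 29850*sqrt(2*s - 1) + 13440)/(576*s**8 + 1152*s**7 + 4320*s**6 + 5472*s**5 + 12084*s**4 + 9888*s**3 + 15804*s**2 + 6720*s + 7960) != 0.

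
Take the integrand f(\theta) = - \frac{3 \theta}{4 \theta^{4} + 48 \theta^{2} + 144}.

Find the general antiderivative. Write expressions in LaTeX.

F(\theta) = \frac{3}{8 \left(\theta^{2} + 6\right)} + C

f matches the chain-rule pattern g'(h)*h' with inner function h(\theta) = 8 \theta^{2} + 48; substituting u = h(\theta) collapses the integral.
Check: d/d\theta[\frac{3}{8 \left(\theta^{2} + 6\right)}] = - \frac{3 \theta}{4 \theta^{4} + 48 \theta^{2} + 144} = f(\theta).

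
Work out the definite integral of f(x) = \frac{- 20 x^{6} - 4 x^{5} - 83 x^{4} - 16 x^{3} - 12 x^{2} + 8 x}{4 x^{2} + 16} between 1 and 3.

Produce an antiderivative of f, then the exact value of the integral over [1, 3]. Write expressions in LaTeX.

Antiderivative: F(x) = - x^{5} - \frac{x^{4}}{4} - \frac{x^{3}}{4} + \log{\left(\frac{x^{2}}{2} + 2 \right)}; value = - \frac{537}{2} - \log{\left(\frac{5}{2} \right)} + \log{\left(\frac{13}{2} \right)}

Check any antiderivative F(x) by computing F'(x) and comparing it with f(x).
F(x) = - x^{5} - \frac{x^{4}}{4} - \frac{x^{3}}{4} + \log{\left(\frac{x^{2}}{2} + 2 \right)} is an antiderivative of f.
Check: d/dx[- x^{5} - \frac{x^{4}}{4} - \frac{x^{3}}{4} + \log{\left(\frac{x^{2}}{2} + 2 \right)}] = \frac{- 20 x^{6} - 4 x^{5} - 83 x^{4} - 16 x^{3} - 12 x^{2} + 8 x}{4 x^{2} + 16} = f(x).
F(3) = -270 + \log{\left(\frac{13}{2} \right)}; F(1) = - \frac{3}{2} + \log{\left(\frac{5}{2} \right)}.
Integral = F(3) - F(1) = - \frac{537}{2} - \log{\left(\frac{5}{2} \right)} + \log{\left(\frac{13}{2} \right)}.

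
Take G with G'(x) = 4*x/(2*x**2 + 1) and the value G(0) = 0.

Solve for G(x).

The substitution u = 2*x**2 + 1 works: G'(x) is exactly (dG/du)*(du/dx) for that inner function.
A general antiderivative is log(2*x**2 + 1) + C.
The condition gives C = 0 - (0) = 0.
So G(x) = log(2*x**2 + 1).
Check: d/dx[log(2*x**2 + 1)] = 4*x/(2*x**2 + 1) = G'(x).

G(x) = log(2*x**2 + 1)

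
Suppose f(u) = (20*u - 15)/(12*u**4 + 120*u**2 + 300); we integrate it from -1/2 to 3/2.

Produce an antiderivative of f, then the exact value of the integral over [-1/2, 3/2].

Antiderivative: F(u) = -3*u/(24*u**2 + 120) - sqrt(5)*atan(sqrt(5)*u/5)/40 - 20/(24*u**2 + 120); value = -sqrt(5)*atan(3*sqrt(5)/10)/40 - sqrt(5)*atan(sqrt(5)/10)/40 + 11/1827

Check any antiderivative F(u) by computing F'(u) and comparing it with f(u).
F(u) = -3*u/(24*u**2 + 120) - sqrt(5)*atan(sqrt(5)*u/5)/40 - 20/(24*u**2 + 120) is an antiderivative of f.
Check: d/du[-3*u/(24*u**2 + 120) - sqrt(5)*atan(sqrt(5)*u/5)/40 - 20/(24*u**2 + 120)] = (20*u - 15)/(12*u**4 + 120*u**2 + 300) = f(u).
F(3/2) = -49/348 - sqrt(5)*atan(3*sqrt(5)/10)/40; F(-1/2) = -37/252 + sqrt(5)*atan(sqrt(5)/10)/40.
Integral = F(3/2) - F(-1/2) = -sqrt(5)*atan(3*sqrt(5)/10)/40 - sqrt(5)*atan(sqrt(5)/10)/40 + 11/1827.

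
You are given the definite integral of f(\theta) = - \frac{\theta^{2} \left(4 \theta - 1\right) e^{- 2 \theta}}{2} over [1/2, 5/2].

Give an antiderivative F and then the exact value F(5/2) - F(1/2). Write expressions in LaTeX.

Antiderivative: F(\theta) = \frac{\left(8 \theta^{3} + 10 \theta^{2} + 10 \theta + 5\right) e^{- 2 \theta}}{8}; value = - \frac{27}{16 e} + \frac{435}{16 e^{5}}

Recognize the product-rule pattern: f = u'v + uv' with u = \theta^{3} + \frac{5 \theta^{2}}{4} + \frac{5 \theta}{4} + \frac{5}{8}, v = e^{- 2 \theta}, so integration by parts undoes it.
F(\theta) = \frac{\left(8 \theta^{3} + 10 \theta^{2} + 10 \theta + 5\right) e^{- 2 \theta}}{8} is an antiderivative of f.
Check: d/d\theta[\frac{\left(8 \theta^{3} + 10 \theta^{2} + 10 \theta + 5\right) e^{- 2 \theta}}{8}] = \frac{\left(- 4 \theta^{3} + \theta^{2}\right) e^{- 2 \theta}}{2}, which equals f(\theta).
F(5/2) = \frac{435}{16 e^{5}}; F(1/2) = \frac{27}{16 e}.
Integral = F(5/2) - F(1/2) = - \frac{27}{16 e} + \frac{435}{16 e^{5}}.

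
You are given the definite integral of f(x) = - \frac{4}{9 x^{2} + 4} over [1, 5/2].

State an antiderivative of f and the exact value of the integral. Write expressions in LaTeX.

Recover f(x) by differentiating a candidate F(x); any mismatch rules it out.
F(x) = - \frac{2 \operatorname{atan}{\left(\frac{3 x}{2} \right)}}{3} is an antiderivative of f.
Check: d/dx[- \frac{2 \operatorname{atan}{\left(\frac{3 x}{2} \right)}}{3}] = - \frac{4}{9 x^{2} + 4} = f(x).
F(5/2) = - \frac{2 \operatorname{atan}{\left(\frac{15}{4} \right)}}{3}; F(1) = - \frac{2 \operatorname{atan}{\left(\frac{3}{2} \right)}}{3}.
Integral = F(5/2) - F(1) = - \frac{2 \operatorname{atan}{\left(\frac{15}{4} \right)}}{3} + \frac{2 \operatorname{atan}{\left(\frac{3}{2} \right)}}{3}.

Antiderivative: F(x) = - \frac{2 \operatorname{atan}{\left(\frac{3 x}{2} \right)}}{3}; value = - \frac{2 \operatorname{atan}{\left(\frac{15}{4} \right)}}{3} + \frac{2 \operatorname{atan}{\left(\frac{3}{2} \right)}}{3}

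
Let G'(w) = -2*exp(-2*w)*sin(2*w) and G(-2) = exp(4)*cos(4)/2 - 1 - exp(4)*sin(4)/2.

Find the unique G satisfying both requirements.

Any candidate G(w) must reproduce the stated G'(w) exactly.
A general antiderivative is exp(-2*w)*sin(2*w)/2 + exp(-2*w)*cos(2*w)/2 + C.
The condition gives C = exp(4)*cos(4)/2 - 1 - exp(4)*sin(4)/2 - (exp(4)*cos(4)/2 - exp(4)*sin(4)/2) = -1.
So G(w) = -1 + exp(-2*w)*sin(2*w)/2 + exp(-2*w)*cos(2*w)/2.
Check: d/dw[-1 + exp(-2*w)*sin(2*w)/2 + exp(-2*w)*cos(2*w)/2] = -2*exp(-2*w)*sin(2*w) = G'(w).

G(w) = -1 + exp(-2*w)*sin(2*w)/2 + exp(-2*w)*cos(2*w)/2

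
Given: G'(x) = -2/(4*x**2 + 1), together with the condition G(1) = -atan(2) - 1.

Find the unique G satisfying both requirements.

A candidate passes only if d/dx[G] lands on the given G'(x) exactly.
A general antiderivative is -atan(2*x) + C.
The condition gives C = -atan(2) - 1 - (-atan(2)) = -1.
So G(x) = -atan(2*x) - 1.
Check: d/dx[-atan(2*x) - 1] = -2/(4*x**2 + 1) = G'(x).

G(x) = -atan(2*x) - 1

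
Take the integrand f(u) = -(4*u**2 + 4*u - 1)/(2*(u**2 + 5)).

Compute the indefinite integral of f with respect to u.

Whatever form F(u) takes, F'(u) = f(u) is non-negotiable.
Check: d/du[(-20*u - 10*log(u**2 + 5) + 21*sqrt(5)*atan(sqrt(5)*u/5))/10] = (-4*u**2 - 4*u + 1)/(2*u**2 + 10), which equals f(u).

F(u) = (-20*u - 10*log(u**2 + 5) + 21*sqrt(5)*atan(sqrt(5)*u/5))/10 + C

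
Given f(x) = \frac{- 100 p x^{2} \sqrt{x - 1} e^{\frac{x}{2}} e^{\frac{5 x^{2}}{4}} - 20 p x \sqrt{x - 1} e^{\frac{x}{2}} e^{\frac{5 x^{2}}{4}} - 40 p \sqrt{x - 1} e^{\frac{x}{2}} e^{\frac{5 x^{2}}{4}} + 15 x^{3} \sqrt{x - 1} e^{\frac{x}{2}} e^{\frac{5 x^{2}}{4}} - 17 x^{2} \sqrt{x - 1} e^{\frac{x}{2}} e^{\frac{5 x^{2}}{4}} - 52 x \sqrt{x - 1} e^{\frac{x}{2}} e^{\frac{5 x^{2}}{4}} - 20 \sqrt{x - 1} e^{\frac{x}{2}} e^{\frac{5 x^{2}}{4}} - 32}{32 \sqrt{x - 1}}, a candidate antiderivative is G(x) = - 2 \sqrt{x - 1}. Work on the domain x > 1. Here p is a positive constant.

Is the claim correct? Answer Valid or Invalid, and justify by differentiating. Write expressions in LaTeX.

d/dx[G] = - \frac{1}{\sqrt{x - 1}}
d/dx[G] - f(x) = \frac{25 p x^{2} e^{\frac{x}{2}} e^{\frac{5 x^{2}}{4}}}{8} + \frac{5 p x e^{\frac{x}{2}} e^{\frac{5 x^{2}}{4}}}{8} + \frac{5 p e^{\frac{x}{2}} e^{\frac{5 x^{2}}{4}}}{4} - \frac{15 x^{3} e^{\frac{x}{2}} e^{\frac{5 x^{2}}{4}}}{32} + \frac{17 x^{2} e^{\frac{x}{2}} e^{\frac{5 x^{2}}{4}}}{32} + \frac{13 x e^{\frac{x}{2}} e^{\frac{5 x^{2}}{4}}}{8} + \frac{5 e^{\frac{x}{2}} e^{\frac{5 x^{2}}{4}}}{8} != 0.

Invalid: d/dx[G] - f = \frac{25 p x^{2} e^{\frac{x}{2}} e^{\frac{5 x^{2}}{4}}}{8} + \frac{5 p x e^{\frac{x}{2}} e^{\frac{5 x^{2}}{4}}}{8} + \frac{5 p e^{\frac{x}{2}} e^{\frac{5 x^{2}}{4}}}{4} - \frac{15 x^{3} e^{\frac{x}{2}} e^{\frac{5 x^{2}}{4}}}{32} + \frac{17 x^{2} e^{\frac{x}{2}} e^{\frac{5 x^{2}}{4}}}{32} + \frac{13 x e^{\frac{x}{2}} e^{\frac{5 x^{2}}{4}}}{8} + \frac{5 e^{\frac{x}{2}} e^{\frac{5 x^{2}}{4}}}{8}, which is not 0.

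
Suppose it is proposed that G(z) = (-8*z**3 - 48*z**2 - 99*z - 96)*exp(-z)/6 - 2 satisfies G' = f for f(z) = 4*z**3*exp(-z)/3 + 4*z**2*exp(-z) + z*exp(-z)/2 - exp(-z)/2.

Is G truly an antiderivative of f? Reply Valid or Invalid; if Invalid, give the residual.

Valid. The derivative of G reproduces f.

d/dz[G] = (8*z**3 + 24*z**2 + 3*z - 3)*exp(-z)/6
This equals f(z) exactly, so the claim holds.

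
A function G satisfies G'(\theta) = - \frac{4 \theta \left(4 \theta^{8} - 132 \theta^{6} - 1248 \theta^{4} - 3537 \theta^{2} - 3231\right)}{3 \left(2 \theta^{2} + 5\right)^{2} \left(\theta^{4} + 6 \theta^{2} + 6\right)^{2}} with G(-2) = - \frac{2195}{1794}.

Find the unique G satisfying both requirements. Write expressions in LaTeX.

G(\theta) = -1 - \frac{5}{\frac{\theta^{4}}{3} + 2 \theta^{2} + 2} + \frac{4}{6 \theta^{2} + 15}

A first test for any G(\theta): its \theta-derivative must equal the given G'(\theta).
A general antiderivative is - \frac{5}{\frac{\theta^{4}}{3} + 2 \theta^{2} + 2} + \frac{4}{3 \left(2 \theta^{2} + 5\right)} + C.
The condition gives C = - \frac{2195}{1794} - (- \frac{401}{1794}) = -1.
So G(\theta) = -1 - \frac{5}{\frac{\theta^{4}}{3} + 2 \theta^{2} + 2} + \frac{4}{6 \theta^{2} + 15}.
Check: d/d\theta[-1 - \frac{5}{\frac{\theta^{4}}{3} + 2 \theta^{2} + 2} + \frac{4}{6 \theta^{2} + 15}] = \frac{- 16 \theta^{9} + 528 \theta^{7} + 4992 \theta^{5} + 14148 \theta^{3} + 12924 \theta}{12 \theta^{12} + 204 \theta^{10} + 1371 \theta^{8} + 4644 \theta^{6} + 8352 \theta^{4} + 7560 \theta^{2} + 2700}, which equals G'(\theta).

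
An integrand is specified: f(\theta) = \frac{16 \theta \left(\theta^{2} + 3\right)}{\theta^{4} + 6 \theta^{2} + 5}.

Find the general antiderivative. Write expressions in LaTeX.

F(\theta) = 4 \log{\left(\frac{\theta^{4}}{2} + 3 \theta^{2} + \frac{5}{2} \right)} + C

The substitution u = \frac{\theta^{4}}{2} + 3 \theta^{2} + \frac{5}{2} works: f is exactly (dF/du)*(du/d\theta) for that inner function.
Check: d/d\theta[4 \log{\left(\frac{\theta^{4}}{2} + 3 \theta^{2} + \frac{5}{2} \right)}] = \frac{16 \theta^{3} + 48 \theta}{\theta^{4} + 6 \theta^{2} + 5}, which equals f(\theta).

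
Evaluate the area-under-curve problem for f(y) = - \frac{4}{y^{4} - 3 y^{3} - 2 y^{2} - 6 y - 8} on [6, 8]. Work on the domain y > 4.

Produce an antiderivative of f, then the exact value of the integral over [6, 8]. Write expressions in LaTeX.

The denominator factors as \left(y - 4\right) \left(y + 1\right) \left(y^{2} + 2\right); partial fractions split f into directly integrable pieces: - \frac{2 \left(y - 2\right)}{9 \left(y^{2} + 2\right)} + \frac{4}{15 \left(y + 1\right)} - \frac{2}{45 \left(y - 4\right)}.
F(y) = - \frac{2 \log{\left(y - 4 \right)}}{45} + \frac{4 \log{\left(y + 1 \right)}}{15} - \frac{\log{\left(y^{2} + 2 \right)}}{9} + \frac{2 \sqrt{2} \operatorname{atan}{\left(\frac{\sqrt{2} y}{2} \right)}}{9} is an antiderivative of f.
Check: d/dy[- \frac{2 \log{\left(y - 4 \right)}}{45} + \frac{4 \log{\left(y + 1 \right)}}{15} - \frac{\log{\left(y^{2} + 2 \right)}}{9} + \frac{2 \sqrt{2} \operatorname{atan}{\left(\frac{\sqrt{2} y}{2} \right)}}{9}] = - \frac{4}{y^{4} - 3 y^{3} - 2 y^{2} - 6 y - 8} = f(y).
F(8) = - \frac{\log{\left(66 \right)}}{9} - \frac{2 \log{\left(4 \right)}}{45} + \frac{2 \sqrt{2} \operatorname{atan}{\left(4 \sqrt{2} \right)}}{9} + \frac{4 \log{\left(9 \right)}}{15}; F(6) = - \frac{\log{\left(38 \right)}}{9} - \frac{2 \log{\left(2 \right)}}{45} + \frac{2 \sqrt{2} \operatorname{atan}{\left(3 \sqrt{2} \right)}}{9} + \frac{4 \log{\left(7 \right)}}{15}.
Integral = F(8) - F(6) = - \frac{4 \log{\left(7 \right)}}{15} - \frac{\log{\left(66 \right)}}{9} - \frac{2 \sqrt{2} \operatorname{atan}{\left(3 \sqrt{2} \right)}}{9} - \frac{2 \log{\left(4 \right)}}{45} + \frac{2 \log{\left(2 \right)}}{45} + \frac{\log{\left(38 \right)}}{9} + \frac{2 \sqrt{2} \operatorname{atan}{\left(4 \sqrt{2} \right)}}{9} + \frac{4 \log{\left(9 \right)}}{15}.

Antiderivative: F(y) = - \frac{2 \log{\left(y - 4 \right)}}{45} + \frac{4 \log{\left(y + 1 \right)}}{15} - \frac{\log{\left(y^{2} + 2 \right)}}{9} + \frac{2 \sqrt{2} \operatorname{atan}{\left(\frac{\sqrt{2} y}{2} \right)}}{9}; value = - \frac{4 \log{\left(7 \right)}}{15} - \frac{\log{\left(66 \right)}}{9} - \frac{2 \sqrt{2} \operatorname{atan}{\left(3 \sqrt{2} \right)}}{9} - \frac{2 \log{\left(4 \right)}}{45} + \frac{2 \log{\left(2 \right)}}{45} + \frac{\log{\left(38 \right)}}{9} + \frac{2 \sqrt{2} \operatorname{atan}{\left(4 \sqrt{2} \right)}}{9} + \frac{4 \log{\left(9 \right)}}{15}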